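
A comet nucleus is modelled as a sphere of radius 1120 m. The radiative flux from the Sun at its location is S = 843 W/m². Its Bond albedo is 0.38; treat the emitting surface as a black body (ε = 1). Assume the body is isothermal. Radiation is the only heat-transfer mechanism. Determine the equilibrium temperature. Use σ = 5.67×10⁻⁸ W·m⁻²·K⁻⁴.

T ≈ 219 K

At equilibrium, absorbed power = emitted power.
Absorbing cross-section = πr² = 3.941×10⁶ m²; emitting surface = 4πr² = 1.576×10⁷ m² (ratio 4).
(1−a)S·A_cross = εσ·A_surf·T⁴  ⇒  T⁴ = (1−a)S/(4σ).
T⁴ = 0.620·843/(4·5.67×10⁻⁸) = 2.304×10⁹ K⁴.
T = (2.304×10⁹)^(1/4).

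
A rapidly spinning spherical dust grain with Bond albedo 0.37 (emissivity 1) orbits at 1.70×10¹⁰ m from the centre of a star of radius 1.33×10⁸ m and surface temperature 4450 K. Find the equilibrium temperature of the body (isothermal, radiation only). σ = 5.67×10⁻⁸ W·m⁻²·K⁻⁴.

The star's surface emits σT_*⁴; at distance d the flux is S = σT_*⁴(R_*/d)².
S = 5.67×10⁻⁸·(4450)⁴·(1.33×10⁸/1.70×10¹⁰)² = 1361 W/m².
For an isothermal sphere T⁴ = (1−a)S/(4σ) = 3.780×10⁹ K⁴.

T ≈ 248 K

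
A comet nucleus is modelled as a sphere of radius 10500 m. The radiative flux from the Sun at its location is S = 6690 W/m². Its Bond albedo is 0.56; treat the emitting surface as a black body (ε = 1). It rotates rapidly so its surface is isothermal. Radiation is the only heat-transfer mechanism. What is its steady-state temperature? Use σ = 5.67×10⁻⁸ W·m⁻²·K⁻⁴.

T ≈ 338 K

At equilibrium, absorbed power = emitted power.
Absorbing cross-section = πr² = 3.464×10⁸ m²; emitting surface = 4πr² = 1.385×10⁹ m² (ratio 4).
(1−a)S·A_cross = εσ·A_surf·T⁴  ⇒  T⁴ = (1−a)S/(4σ).
T⁴ = 0.440·6690/(4·5.67×10⁻⁸) = 1.298×10¹⁰ K⁴.
T = (1.298×10¹⁰)^(1/4).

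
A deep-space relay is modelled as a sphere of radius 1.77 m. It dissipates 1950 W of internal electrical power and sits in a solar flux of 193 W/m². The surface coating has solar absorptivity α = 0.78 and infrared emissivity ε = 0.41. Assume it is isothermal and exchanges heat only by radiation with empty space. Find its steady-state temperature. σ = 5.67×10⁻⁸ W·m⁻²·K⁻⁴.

T ≈ 247 K

At steady state, absorbed solar power + internal power = radiated power.
Absorbed: α·S·A_cross = 0.78·193·9.842 = 1482 W (cross-section πr²).
Total input = 1482 + 1950 = 3432 W.
Radiated: εσ·A_surf·T⁴ with A_surf = 4πr² = 39.37 m².
T⁴ = 3432/(0.41·5.67×10⁻⁸·39.37) = 3.750×10⁹ K⁴.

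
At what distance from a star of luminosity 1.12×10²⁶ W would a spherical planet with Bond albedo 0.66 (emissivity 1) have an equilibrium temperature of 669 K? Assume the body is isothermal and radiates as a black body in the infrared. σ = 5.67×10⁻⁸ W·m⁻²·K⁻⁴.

d ≈ 8.17×10⁹ m

For an isothermal black-emitting sphere, (1−a)S·πr² = σ·4πr²·T⁴ ⇒ S = 4σT⁴/(1−a).
S = 4·5.67×10⁻⁸·(669)⁴/0.340 = 1.336×10⁵ W/m².
Flux falls as S = L/(4πd²), so d = √(L/(4πS)) = √(1.12×10²⁶/(4π·1.336×10⁵)).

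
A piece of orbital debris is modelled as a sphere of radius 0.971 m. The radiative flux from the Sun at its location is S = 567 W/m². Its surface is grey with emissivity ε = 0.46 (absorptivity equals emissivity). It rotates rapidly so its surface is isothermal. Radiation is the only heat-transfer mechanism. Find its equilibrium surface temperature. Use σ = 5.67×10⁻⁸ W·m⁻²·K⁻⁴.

T ≈ 224 K

At equilibrium, absorbed power = emitted power.
Absorbing cross-section = πr² = 2.962 m²; emitting surface = 4πr² = 11.85 m² (ratio 4).
εS·A_cross = εσ·A_surf·T⁴  ⇒  T⁴ = S/(4σ)   (ε cancels).
T⁴ = 567/(4·5.67×10⁻⁸) = 2.500×10⁹ K⁴.
T = (2.500×10⁹)^(1/4).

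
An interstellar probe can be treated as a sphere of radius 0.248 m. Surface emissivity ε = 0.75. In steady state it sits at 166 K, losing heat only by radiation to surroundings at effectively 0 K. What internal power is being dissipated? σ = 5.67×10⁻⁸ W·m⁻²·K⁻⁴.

P ≈ 25.0 W

Steady state: P = εσA T⁴.
A = 4πr² = 0.7729 m²; T⁴ = (166)⁴ = 7.593×10⁸ K⁴.
P = 0.75 × 5.67×10⁻⁸ × 0.7729 × 7.593×10⁸.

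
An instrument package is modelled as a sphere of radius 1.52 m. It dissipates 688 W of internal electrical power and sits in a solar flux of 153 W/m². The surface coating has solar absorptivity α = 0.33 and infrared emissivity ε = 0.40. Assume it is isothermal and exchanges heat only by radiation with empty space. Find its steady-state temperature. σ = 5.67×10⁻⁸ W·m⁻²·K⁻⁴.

At steady state, absorbed solar power + internal power = radiated power.
Absorbed: α·S·A_cross = 0.33·153·7.258 = 366.5 W (cross-section πr²).
Total input = 366.5 + 688 = 1054 W.
Radiated: εσ·A_surf·T⁴ with A_surf = 4πr² = 29.03 m².
T⁴ = 1054/(0.40·5.67×10⁻⁸·29.03) = 1.601×10⁹ K⁴.

T ≈ 200 K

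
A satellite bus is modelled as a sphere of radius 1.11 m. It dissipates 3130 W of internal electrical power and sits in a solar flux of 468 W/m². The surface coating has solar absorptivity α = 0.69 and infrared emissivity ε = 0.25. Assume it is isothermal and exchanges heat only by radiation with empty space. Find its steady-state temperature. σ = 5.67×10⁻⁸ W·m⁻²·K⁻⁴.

T ≈ 376 K

At steady state, absorbed solar power + internal power = radiated power.
Absorbed: α·S·A_cross = 0.69·468·3.871 = 1250 W (cross-section πr²).
Total input = 1250 + 3130 = 4380 W.
Radiated: εσ·A_surf·T⁴ with A_surf = 4πr² = 15.48 m².
T⁴ = 4380/(0.25·5.67×10⁻⁸·15.48) = 1.996×10¹⁰ K⁴.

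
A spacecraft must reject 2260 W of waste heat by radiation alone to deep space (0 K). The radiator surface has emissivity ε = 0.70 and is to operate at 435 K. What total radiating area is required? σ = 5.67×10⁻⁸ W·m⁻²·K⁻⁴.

P = εσA T⁴ ⇒ A = P/(εσT⁴).
T⁴ = 3.581×10¹⁰ K⁴.
A = 2260/(0.70 × 5.67×10⁻⁸ × 3.581×10¹⁰).

A ≈ 1.59 m²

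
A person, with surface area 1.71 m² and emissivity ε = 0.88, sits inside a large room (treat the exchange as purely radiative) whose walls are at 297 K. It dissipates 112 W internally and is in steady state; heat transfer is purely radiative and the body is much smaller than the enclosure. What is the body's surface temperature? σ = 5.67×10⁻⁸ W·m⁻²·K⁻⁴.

T ≈ 309 K

For a small grey body in a large enclosure, net radiated power = εσA(T⁴ − T_w⁴).
Steady state: P = εσA(T⁴ − T_w⁴) with A = 1.71 m².
T⁴ = P/(εσA) + T_w⁴ = 112/(0.88·5.67×10⁻⁸·1.710) + (297)⁴
    = 1.313×10⁹ + 7.781×10⁹ = 9.093×10⁹ K⁴.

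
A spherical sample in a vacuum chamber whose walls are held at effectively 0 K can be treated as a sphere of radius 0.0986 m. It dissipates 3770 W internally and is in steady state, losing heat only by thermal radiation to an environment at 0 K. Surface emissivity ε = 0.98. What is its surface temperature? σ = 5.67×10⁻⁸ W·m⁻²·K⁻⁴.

T ≈ 863 K

Steady state: internal power = radiated power, P = εσA T⁴.
Radiating area A = 4πr² = 0.1222 m².
T⁴ = P/(εσA) = 3770/(0.98·5.67×10⁻⁸·0.1222) = 5.554×10¹¹ K⁴.
T = (5.554×10¹¹)^(1/4).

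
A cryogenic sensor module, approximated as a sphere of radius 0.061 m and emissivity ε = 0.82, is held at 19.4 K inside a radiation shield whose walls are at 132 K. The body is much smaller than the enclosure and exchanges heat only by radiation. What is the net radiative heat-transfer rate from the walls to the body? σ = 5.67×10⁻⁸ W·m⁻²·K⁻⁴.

P_net ≈ 0.660 W

For a small grey body in a large enclosure: P_net = εσA(T_body⁴ − T_wall⁴).
A = 4πr² = 0.04676 m²; T_body⁴ − T_wall⁴ = 1.416×10⁵ − 3.036×10⁸ = -3.035×10⁸ K⁴.
|P_net| = 0.82·5.67×10⁻⁸·0.04676·3.035×10⁸.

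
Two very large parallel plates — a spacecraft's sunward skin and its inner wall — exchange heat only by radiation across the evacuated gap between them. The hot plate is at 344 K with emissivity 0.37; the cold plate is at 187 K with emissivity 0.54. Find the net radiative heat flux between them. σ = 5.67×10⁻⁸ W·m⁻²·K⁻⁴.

q ≈ 204 W/m²

For two infinite grey parallel plates, q = σ(T₁⁴ − T₂⁴)/(1/ε₁ + 1/ε₂ − 1).
T₁⁴ − T₂⁴ = 1.400×10¹⁰ − 1.223×10⁹ = 1.278×10¹⁰ K⁴.
1/ε₁ + 1/ε₂ − 1 = 2.703 + 1.852 − 1 = 3.555.
q = 5.67×10⁻⁸ × 1.278×10¹⁰ / 3.555.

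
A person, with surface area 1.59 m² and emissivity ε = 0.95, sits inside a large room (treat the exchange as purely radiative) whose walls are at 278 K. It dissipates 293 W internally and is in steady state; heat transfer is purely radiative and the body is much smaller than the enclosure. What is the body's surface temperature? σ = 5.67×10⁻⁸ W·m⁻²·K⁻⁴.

For a small grey body in a large enclosure, net radiated power = εσA(T⁴ − T_w⁴).
Steady state: P = εσA(T⁴ − T_w⁴) with A = 1.59 m².
T⁴ = P/(εσA) + T_w⁴ = 293/(0.95·5.67×10⁻⁸·1.590) + (278)⁴
    = 3.421×10⁹ + 5.973×10⁹ = 9.394×10⁹ K⁴.

T ≈ 311 K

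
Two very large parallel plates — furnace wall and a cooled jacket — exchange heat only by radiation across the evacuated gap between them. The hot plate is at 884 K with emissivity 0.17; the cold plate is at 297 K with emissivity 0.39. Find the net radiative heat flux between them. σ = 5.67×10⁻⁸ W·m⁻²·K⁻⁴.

q ≈ 4590 W/m²

For two infinite grey parallel plates, q = σ(T₁⁴ − T₂⁴)/(1/ε₁ + 1/ε₂ − 1).
T₁⁴ − T₂⁴ = 6.107×10¹¹ − 7.781×10⁹ = 6.029×10¹¹ K⁴.
1/ε₁ + 1/ε₂ − 1 = 5.882 + 2.564 − 1 = 7.446.
q = 5.67×10⁻⁸ × 6.029×10¹¹ / 7.446.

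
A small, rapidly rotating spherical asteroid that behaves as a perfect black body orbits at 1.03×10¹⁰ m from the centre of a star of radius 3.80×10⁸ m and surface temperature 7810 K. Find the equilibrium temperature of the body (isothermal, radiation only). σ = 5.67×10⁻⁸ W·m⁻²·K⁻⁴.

The star's surface emits σT_*⁴; at distance d the flux is S = σT_*⁴(R_*/d)².
S = 5.67×10⁻⁸·(7810)⁴·(3.80×10⁸/1.03×10¹⁰)² = 2.871×10⁵ W/m².
For an isothermal sphere T⁴ = (1−a)S/(4σ) = 1.266×10¹² K⁴.

T ≈ 1060 K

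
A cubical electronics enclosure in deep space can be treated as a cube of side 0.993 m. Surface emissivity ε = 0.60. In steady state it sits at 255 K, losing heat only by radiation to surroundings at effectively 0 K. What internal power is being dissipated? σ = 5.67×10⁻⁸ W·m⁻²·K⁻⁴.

P ≈ 851 W

Steady state: P = εσA T⁴.
A = 6L² = 5.916 m²; T⁴ = (255)⁴ = 4.228×10⁹ K⁴.
P = 0.60 × 5.67×10⁻⁸ × 5.916 × 4.228×10⁹.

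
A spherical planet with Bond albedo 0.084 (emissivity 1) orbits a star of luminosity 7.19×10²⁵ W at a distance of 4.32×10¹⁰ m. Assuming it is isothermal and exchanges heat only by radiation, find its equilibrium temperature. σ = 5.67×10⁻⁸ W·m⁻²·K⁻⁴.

First find the stellar flux at distance d: S = L/(4πd²) = 7.19×10²⁵/(4π·(4.32×10¹⁰)²) = 3066 W/m².
For an isothermal sphere, absorbed (1−a)S·πr² = emitted σ·4πr²·T⁴, so T⁴ = (1−a)S/(4σ).
T⁴ = 0.916·3066/(4·5.67×10⁻⁸) = 1.238×10¹⁰ K⁴.

T ≈ 334 K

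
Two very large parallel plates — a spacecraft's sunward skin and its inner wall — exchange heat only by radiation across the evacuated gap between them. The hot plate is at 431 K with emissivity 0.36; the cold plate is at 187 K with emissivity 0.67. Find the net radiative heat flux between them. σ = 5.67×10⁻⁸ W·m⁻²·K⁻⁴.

For two infinite grey parallel plates, q = σ(T₁⁴ − T₂⁴)/(1/ε₁ + 1/ε₂ − 1).
T₁⁴ − T₂⁴ = 3.451×10¹⁰ − 1.223×10⁹ = 3.328×10¹⁰ K⁴.
1/ε₁ + 1/ε₂ − 1 = 2.778 + 1.493 − 1 = 3.270.
q = 5.67×10⁻⁸ × 3.328×10¹⁰ / 3.270.

q ≈ 577 W/m²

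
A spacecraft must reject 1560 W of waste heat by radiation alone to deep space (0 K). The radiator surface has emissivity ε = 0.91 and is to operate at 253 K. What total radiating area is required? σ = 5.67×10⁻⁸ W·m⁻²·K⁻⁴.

P = εσA T⁴ ⇒ A = P/(εσT⁴).
T⁴ = 4.097×10⁹ K⁴.
A = 1560/(0.91 × 5.67×10⁻⁸ × 4.097×10⁹).

A ≈ 7.38 m²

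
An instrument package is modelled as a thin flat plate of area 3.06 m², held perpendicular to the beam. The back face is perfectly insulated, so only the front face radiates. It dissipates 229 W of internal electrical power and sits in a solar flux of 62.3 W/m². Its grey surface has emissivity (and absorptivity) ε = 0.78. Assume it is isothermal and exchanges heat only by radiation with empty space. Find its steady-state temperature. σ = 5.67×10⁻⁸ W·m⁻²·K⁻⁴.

At steady state, absorbed solar power + internal power = radiated power.
Absorbed: α·S·A_cross = 0.78·62.3·3.060 = 148.7 W (cross-section A).
Total input = 148.7 + 229 = 377.7 W.
Radiated: εσ·A_surf·T⁴ with A_surf = A = 3.060 m².
T⁴ = 377.7/(0.78·5.67×10⁻⁸·3.060) = 2.791×10⁹ K⁴.

T ≈ 230 K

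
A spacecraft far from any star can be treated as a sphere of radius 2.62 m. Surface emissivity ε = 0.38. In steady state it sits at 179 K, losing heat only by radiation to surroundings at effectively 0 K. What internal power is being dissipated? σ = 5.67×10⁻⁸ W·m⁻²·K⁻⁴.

Steady state: P = εσA T⁴.
A = 4πr² = 86.26 m²; T⁴ = (179)⁴ = 1.027×10⁹ K⁴.
P = 0.38 × 5.67×10⁻⁸ × 86.26 × 1.027×10⁹.

P ≈ 1910 W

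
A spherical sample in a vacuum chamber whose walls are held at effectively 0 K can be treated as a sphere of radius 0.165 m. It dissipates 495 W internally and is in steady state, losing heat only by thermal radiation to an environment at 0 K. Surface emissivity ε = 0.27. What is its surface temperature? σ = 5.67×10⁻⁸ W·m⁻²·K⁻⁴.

T ≈ 554 K

Steady state: internal power = radiated power, P = εσA T⁴.
Radiating area A = 4πr² = 0.3421 m².
T⁴ = P/(εσA) = 495/(0.27·5.67×10⁻⁸·0.3421) = 9.451×10¹⁰ K⁴.
T = (9.451×10¹⁰)^(1/4).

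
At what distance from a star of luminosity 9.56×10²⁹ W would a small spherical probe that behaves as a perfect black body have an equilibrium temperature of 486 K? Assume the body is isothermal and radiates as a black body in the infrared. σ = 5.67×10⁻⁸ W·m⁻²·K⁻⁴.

d ≈ 2.45×10¹² m

For an isothermal black-emitting sphere, (1−a)S·πr² = σ·4πr²·T⁴ ⇒ S = 4σT⁴/(1−a).
S = 4·5.67×10⁻⁸·(486)⁴/1.00 = 12650 W/m².
Flux falls as S = L/(4πd²), so d = √(L/(4πS)) = √(9.56×10²⁹/(4π·12650)).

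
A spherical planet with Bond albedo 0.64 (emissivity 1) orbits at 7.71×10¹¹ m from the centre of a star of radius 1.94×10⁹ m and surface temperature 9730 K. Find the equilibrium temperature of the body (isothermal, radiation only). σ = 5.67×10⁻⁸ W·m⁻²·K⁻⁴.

The star's surface emits σT_*⁴; at distance d the flux is S = σT_*⁴(R_*/d)².
S = 5.67×10⁻⁸·(9730)⁴·(1.94×10⁹/7.71×10¹¹)² = 3218 W/m².
For an isothermal sphere T⁴ = (1−a)S/(4σ) = 5.107×10⁹ K⁴.

T ≈ 267 K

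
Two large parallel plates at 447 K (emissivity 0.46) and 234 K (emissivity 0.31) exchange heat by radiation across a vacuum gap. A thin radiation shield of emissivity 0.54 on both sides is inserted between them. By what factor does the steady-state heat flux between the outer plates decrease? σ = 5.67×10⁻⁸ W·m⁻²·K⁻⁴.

Without shield: q₀ = σΔ(T⁴)/(1/ε₁+1/ε₂−1) with denominator 4.400.
With shield the two gaps are in series; the resistances add: (1/ε₁+1/ε_s−1)+(1/ε_s+1/ε₂−1) = 3.026+4.078 = 7.103.
Heat-flux ratio q₀/q = 7.103/4.400.

factor ≈ 1.61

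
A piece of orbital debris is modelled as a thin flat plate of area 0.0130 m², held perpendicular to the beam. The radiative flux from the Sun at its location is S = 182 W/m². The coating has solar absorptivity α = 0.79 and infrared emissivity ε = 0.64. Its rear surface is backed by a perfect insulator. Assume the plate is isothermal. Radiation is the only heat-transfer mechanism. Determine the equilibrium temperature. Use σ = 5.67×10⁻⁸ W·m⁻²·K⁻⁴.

At equilibrium, absorbed power = emitted power.
Absorbing cross-section = A = 0.01300 m²; emitting surface = A = 0.01300 m² (ratio 1).
αS·A_cross = εσ·A_surf·T⁴  ⇒  T⁴ = αS/(ε·1σ).
T⁴ = 0.790·182/(0.64·1·5.67×10⁻⁸) = 3.962×10⁹ K⁴.
T = (3.962×10⁹)^(1/4).

T ≈ 251 K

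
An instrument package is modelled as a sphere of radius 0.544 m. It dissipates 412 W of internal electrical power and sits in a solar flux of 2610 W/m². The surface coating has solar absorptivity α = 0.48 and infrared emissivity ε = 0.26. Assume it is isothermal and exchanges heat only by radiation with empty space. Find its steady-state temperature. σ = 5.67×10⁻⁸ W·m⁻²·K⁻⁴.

T ≈ 412 K

At steady state, absorbed solar power + internal power = radiated power.
Absorbed: α·S·A_cross = 0.48·2610·0.9297 = 1165 W (cross-section πr²).
Total input = 1165 + 412 = 1577 W.
Radiated: εσ·A_surf·T⁴ with A_surf = 4πr² = 3.719 m².
T⁴ = 1577/(0.26·5.67×10⁻⁸·3.719) = 2.876×10¹⁰ K⁴.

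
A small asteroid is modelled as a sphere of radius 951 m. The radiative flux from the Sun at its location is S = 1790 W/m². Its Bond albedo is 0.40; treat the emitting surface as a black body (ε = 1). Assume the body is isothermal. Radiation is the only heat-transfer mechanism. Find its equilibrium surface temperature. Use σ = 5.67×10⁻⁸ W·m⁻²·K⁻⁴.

At equilibrium, absorbed power = emitted power.
Absorbing cross-section = πr² = 2.841×10⁶ m²; emitting surface = 4πr² = 1.137×10⁷ m² (ratio 4).
(1−a)S·A_cross = εσ·A_surf·T⁴  ⇒  T⁴ = (1−a)S/(4σ).
T⁴ = 0.600·1790/(4·5.67×10⁻⁸) = 4.735×10⁹ K⁴.
T = (4.735×10⁹)^(1/4).

T ≈ 262 K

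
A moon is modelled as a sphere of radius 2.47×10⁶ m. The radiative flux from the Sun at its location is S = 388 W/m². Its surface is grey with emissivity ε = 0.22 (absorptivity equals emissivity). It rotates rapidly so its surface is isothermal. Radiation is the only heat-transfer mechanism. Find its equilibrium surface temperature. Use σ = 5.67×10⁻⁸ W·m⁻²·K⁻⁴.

At equilibrium, absorbed power = emitted power.
Absorbing cross-section = πr² = 1.917×10¹³ m²; emitting surface = 4πr² = 7.667×10¹³ m² (ratio 4).
εS·A_cross = εσ·A_surf·T⁴  ⇒  T⁴ = S/(4σ)   (ε cancels).
T⁴ = 388/(4·5.67×10⁻⁸) = 1.711×10⁹ K⁴.
T = (1.711×10⁹)^(1/4).

T ≈ 203 K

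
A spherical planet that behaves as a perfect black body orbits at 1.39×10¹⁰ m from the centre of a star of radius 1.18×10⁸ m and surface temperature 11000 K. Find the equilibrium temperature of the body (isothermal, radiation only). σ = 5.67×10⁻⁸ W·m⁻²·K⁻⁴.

The star's surface emits σT_*⁴; at distance d the flux is S = σT_*⁴(R_*/d)².
S = 5.67×10⁻⁸·(11000)⁴·(1.18×10⁸/1.39×10¹⁰)² = 59830 W/m².
For an isothermal sphere T⁴ = (1−a)S/(4σ) = 2.638×10¹¹ K⁴.

T ≈ 717 K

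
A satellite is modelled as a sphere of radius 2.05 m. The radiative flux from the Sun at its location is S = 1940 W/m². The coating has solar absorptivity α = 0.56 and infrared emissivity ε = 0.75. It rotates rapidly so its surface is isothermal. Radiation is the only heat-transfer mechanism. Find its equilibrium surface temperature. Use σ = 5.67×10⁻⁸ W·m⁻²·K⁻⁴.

T ≈ 283 K

At equilibrium, absorbed power = emitted power.
Absorbing cross-section = πr² = 13.20 m²; emitting surface = 4πr² = 52.81 m² (ratio 4).
αS·A_cross = εσ·A_surf·T⁴  ⇒  T⁴ = αS/(ε·4σ).
T⁴ = 0.560·1940/(0.75·4·5.67×10⁻⁸) = 6.387×10⁹ K⁴.
T = (6.387×10⁹)^(1/4).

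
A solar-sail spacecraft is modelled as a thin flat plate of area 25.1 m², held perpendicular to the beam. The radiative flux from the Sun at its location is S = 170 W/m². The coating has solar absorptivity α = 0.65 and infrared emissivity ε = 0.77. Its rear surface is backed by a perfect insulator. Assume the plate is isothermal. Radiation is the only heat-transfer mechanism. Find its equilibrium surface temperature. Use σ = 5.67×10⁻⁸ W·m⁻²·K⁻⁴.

At equilibrium, absorbed power = emitted power.
Absorbing cross-section = A = 25.10 m²; emitting surface = A = 25.10 m² (ratio 1).
αS·A_cross = εσ·A_surf·T⁴  ⇒  T⁴ = αS/(ε·1σ).
T⁴ = 0.650·170/(0.77·1·5.67×10⁻⁸) = 2.531×10⁹ K⁴.
T = (2.531×10⁹)^(1/4).

T ≈ 224 K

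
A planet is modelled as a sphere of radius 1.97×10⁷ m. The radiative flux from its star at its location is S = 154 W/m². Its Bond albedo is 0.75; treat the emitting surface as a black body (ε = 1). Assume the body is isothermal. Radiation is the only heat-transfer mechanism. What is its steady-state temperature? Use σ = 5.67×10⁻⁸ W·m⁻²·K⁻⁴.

T ≈ 114 K

At equilibrium, absorbed power = emitted power.
Absorbing cross-section = πr² = 1.219×10¹⁵ m²; emitting surface = 4πr² = 4.877×10¹⁵ m² (ratio 4).
(1−a)S·A_cross = εσ·A_surf·T⁴  ⇒  T⁴ = (1−a)S/(4σ).
T⁴ = 0.250·154/(4·5.67×10⁻⁸) = 1.698×10⁸ K⁴.
T = (1.698×10⁸)^(1/4).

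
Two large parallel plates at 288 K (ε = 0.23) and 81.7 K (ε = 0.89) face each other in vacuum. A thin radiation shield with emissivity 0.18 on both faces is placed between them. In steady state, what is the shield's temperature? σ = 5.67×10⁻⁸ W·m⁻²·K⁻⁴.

T_s ≈ 228 K

In steady state the net flux on the hot side equals that on the cold side.
σ(T₁⁴−T_s⁴)/D₁ = σ(T_s⁴−T₂⁴)/D₂, with D₁ = 1/ε₁+1/ε_s−1 = 8.903, D₂ = 1/ε_s+1/ε₂−1 = 5.679.
Solve for T_s⁴: T_s⁴ = (D₂·T₁⁴ + D₁·T₂⁴)/(D₁+D₂) = 2.706×10⁹ K⁴.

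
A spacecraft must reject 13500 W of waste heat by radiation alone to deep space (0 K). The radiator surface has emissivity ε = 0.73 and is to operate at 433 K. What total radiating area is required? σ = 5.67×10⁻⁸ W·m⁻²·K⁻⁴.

A ≈ 9.28 m²

P = εσA T⁴ ⇒ A = P/(εσT⁴).
T⁴ = 3.515×10¹⁰ K⁴.
A = 13500/(0.73 × 5.67×10⁻⁸ × 3.515×10¹⁰).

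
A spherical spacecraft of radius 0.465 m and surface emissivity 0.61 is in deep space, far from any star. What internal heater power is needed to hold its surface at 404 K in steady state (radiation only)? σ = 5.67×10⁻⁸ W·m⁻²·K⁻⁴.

P = εσ·4πr²·T⁴.
4πr² = 2.717 m²; T⁴ = 2.664×10¹⁰ K⁴.
P = 0.61·5.67×10⁻⁸·2.717·2.664×10¹⁰.

P ≈ 2500 W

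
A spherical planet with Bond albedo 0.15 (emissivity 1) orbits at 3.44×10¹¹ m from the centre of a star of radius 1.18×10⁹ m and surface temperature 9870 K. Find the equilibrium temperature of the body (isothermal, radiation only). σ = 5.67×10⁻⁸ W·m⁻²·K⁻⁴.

T ≈ 392 K

The star's surface emits σT_*⁴; at distance d the flux is S = σT_*⁴(R_*/d)².
S = 5.67×10⁻⁸·(9870)⁴·(1.18×10⁹/3.44×10¹¹)² = 6331 W/m².
For an isothermal sphere T⁴ = (1−a)S/(4σ) = 2.373×10¹⁰ K⁴.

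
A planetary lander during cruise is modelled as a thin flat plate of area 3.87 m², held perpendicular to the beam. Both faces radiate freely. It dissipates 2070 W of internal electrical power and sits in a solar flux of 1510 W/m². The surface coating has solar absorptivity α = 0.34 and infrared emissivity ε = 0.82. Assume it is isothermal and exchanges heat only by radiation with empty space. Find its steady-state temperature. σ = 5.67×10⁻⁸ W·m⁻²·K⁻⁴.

At steady state, absorbed solar power + internal power = radiated power.
Absorbed: α·S·A_cross = 0.34·1510·3.870 = 1987 W (cross-section A).
Total input = 1987 + 2070 = 4057 W.
Radiated: εσ·A_surf·T⁴ with A_surf = 2A = 7.740 m².
T⁴ = 4057/(0.82·5.67×10⁻⁸·7.740) = 1.127×10¹⁰ K⁴.

T ≈ 326 K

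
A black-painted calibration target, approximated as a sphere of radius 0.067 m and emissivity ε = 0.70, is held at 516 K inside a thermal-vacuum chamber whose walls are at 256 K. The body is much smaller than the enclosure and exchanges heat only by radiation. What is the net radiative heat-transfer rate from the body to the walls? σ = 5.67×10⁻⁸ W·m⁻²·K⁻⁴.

P_net ≈ 149 W

For a small grey body in a large enclosure: P_net = εσA(T_body⁴ − T_wall⁴).
A = 4πr² = 0.05641 m²; T_body⁴ − T_wall⁴ = 7.089×10¹⁰ − 4.295×10⁹ = 6.660×10¹⁰ K⁴.
|P_net| = 0.70·5.67×10⁻⁸·0.05641·6.660×10¹⁰.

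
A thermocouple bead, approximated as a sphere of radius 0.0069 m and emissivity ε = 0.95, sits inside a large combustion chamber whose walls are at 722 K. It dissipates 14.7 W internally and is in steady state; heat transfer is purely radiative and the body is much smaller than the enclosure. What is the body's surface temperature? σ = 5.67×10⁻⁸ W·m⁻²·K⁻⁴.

T ≈ 924 K

For a small grey body in a large enclosure, net radiated power = εσA(T⁴ − T_w⁴).
Steady state: P = εσA(T⁴ − T_w⁴) with A = 4πr² = 5.983×10⁻⁴ m².
T⁴ = P/(εσA) + T_w⁴ = 14.7/(0.95·5.67×10⁻⁸·5.983×10⁻⁴) + (722)⁴
    = 4.561×10¹¹ + 2.717×10¹¹ = 7.279×10¹¹ K⁴.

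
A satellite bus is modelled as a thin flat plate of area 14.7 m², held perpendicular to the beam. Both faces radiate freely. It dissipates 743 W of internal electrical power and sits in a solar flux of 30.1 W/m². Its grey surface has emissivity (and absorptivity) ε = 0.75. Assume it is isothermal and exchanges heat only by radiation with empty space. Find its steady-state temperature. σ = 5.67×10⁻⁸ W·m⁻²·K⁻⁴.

T ≈ 171 K

At steady state, absorbed solar power + internal power = radiated power.
Absorbed: α·S·A_cross = 0.75·30.1·14.70 = 331.9 W (cross-section A).
Total input = 331.9 + 743 = 1075 W.
Radiated: εσ·A_surf·T⁴ with A_surf = 2A = 29.40 m².
T⁴ = 1075/(0.75·5.67×10⁻⁸·29.40) = 8.597×10⁸ K⁴.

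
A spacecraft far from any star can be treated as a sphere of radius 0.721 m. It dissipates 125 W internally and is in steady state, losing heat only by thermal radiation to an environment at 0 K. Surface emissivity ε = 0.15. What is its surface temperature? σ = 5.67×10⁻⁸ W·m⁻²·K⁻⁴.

Steady state: internal power = radiated power, P = εσA T⁴.
Radiating area A = 4πr² = 6.533 m².
T⁴ = P/(εσA) = 125/(0.15·5.67×10⁻⁸·6.533) = 2.250×10⁹ K⁴.
T = (2.250×10⁹)^(1/4).

T ≈ 218 K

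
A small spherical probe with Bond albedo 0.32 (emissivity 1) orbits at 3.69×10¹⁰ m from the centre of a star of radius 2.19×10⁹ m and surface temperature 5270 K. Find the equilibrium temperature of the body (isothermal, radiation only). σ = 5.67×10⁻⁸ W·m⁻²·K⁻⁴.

T ≈ 824 K

The star's surface emits σT_*⁴; at distance d the flux is S = σT_*⁴(R_*/d)².
S = 5.67×10⁻⁸·(5270)⁴·(2.19×10⁹/3.69×10¹⁰)² = 1.540×10⁵ W/m².
For an isothermal sphere T⁴ = (1−a)S/(4σ) = 4.619×10¹¹ K⁴.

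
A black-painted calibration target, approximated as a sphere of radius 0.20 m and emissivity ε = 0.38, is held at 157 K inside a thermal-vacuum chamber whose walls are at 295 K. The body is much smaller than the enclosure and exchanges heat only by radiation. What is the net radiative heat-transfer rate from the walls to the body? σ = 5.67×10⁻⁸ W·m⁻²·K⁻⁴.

P_net ≈ 75.4 W

For a small grey body in a large enclosure: P_net = εσA(T_body⁴ − T_wall⁴).
A = 4πr² = 0.5027 m²; T_body⁴ − T_wall⁴ = 6.076×10⁸ − 7.573×10⁹ = -6.966×10⁹ K⁴.
|P_net| = 0.38·5.67×10⁻⁸·0.5027·6.966×10⁹.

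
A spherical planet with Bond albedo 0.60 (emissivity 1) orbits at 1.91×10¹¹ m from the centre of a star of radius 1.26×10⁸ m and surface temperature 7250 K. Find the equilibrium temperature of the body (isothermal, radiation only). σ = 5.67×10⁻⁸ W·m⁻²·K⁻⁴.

The star's surface emits σT_*⁴; at distance d the flux is S = σT_*⁴(R_*/d)².
S = 5.67×10⁻⁸·(7250)⁴·(1.26×10⁸/1.91×10¹¹)² = 68.17 W/m².
For an isothermal sphere T⁴ = (1−a)S/(4σ) = 1.202×10⁸ K⁴.

T ≈ 105 K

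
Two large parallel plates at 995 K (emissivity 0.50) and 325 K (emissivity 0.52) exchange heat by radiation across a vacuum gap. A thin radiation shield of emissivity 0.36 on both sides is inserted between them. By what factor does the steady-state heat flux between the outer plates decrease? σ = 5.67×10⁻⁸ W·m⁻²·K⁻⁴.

factor ≈ 2.56

Without shield: q₀ = σΔ(T⁴)/(1/ε₁+1/ε₂−1) with denominator 2.923.
With shield the two gaps are in series; the resistances add: (1/ε₁+1/ε_s−1)+(1/ε_s+1/ε₂−1) = 3.778+3.701 = 7.479.
Heat-flux ratio q₀/q = 7.479/2.923.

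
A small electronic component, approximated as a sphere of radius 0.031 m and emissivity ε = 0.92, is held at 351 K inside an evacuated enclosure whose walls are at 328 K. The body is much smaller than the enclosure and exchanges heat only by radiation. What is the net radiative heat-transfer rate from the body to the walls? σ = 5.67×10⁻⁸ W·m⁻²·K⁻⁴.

P_net ≈ 2.27 W

For a small grey body in a large enclosure: P_net = εσA(T_body⁴ − T_wall⁴).
A = 4πr² = 0.01208 m²; T_body⁴ − T_wall⁴ = 1.518×10¹⁰ − 1.157×10¹⁰ = 3.604×10⁹ K⁴.
|P_net| = 0.92·5.67×10⁻⁸·0.01208·3.604×10⁹.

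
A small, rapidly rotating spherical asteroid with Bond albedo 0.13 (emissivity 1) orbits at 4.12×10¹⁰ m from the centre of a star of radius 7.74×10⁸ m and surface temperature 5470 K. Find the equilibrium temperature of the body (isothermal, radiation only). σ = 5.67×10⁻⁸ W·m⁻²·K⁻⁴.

The star's surface emits σT_*⁴; at distance d the flux is S = σT_*⁴(R_*/d)².
S = 5.67×10⁻⁸·(5470)⁴·(7.74×10⁸/4.12×10¹⁰)² = 17920 W/m².
For an isothermal sphere T⁴ = (1−a)S/(4σ) = 6.872×10¹⁰ K⁴.

T ≈ 512 K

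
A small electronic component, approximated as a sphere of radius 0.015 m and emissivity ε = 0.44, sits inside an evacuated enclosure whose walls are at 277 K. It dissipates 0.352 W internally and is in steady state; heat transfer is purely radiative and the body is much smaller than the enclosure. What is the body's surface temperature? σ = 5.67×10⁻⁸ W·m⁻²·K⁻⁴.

T ≈ 323 K

For a small grey body in a large enclosure, net radiated power = εσA(T⁴ − T_w⁴).
Steady state: P = εσA(T⁴ − T_w⁴) with A = 4πr² = 0.002827 m².
T⁴ = P/(εσA) + T_w⁴ = 0.352/(0.44·5.67×10⁻⁸·0.002827) + (277)⁴
    = 4.990×10⁹ + 5.887×10⁹ = 1.088×10¹⁰ K⁴.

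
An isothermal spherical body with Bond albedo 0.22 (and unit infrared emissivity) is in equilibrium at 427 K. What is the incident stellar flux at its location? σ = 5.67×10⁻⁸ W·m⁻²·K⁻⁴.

(1−a)S·πr² = σ·4πr²·T⁴ ⇒ S = 4σT⁴/(1−a).
S = 4·5.67×10⁻⁸·3.324×10¹⁰/0.780.

S ≈ 9670 W/m²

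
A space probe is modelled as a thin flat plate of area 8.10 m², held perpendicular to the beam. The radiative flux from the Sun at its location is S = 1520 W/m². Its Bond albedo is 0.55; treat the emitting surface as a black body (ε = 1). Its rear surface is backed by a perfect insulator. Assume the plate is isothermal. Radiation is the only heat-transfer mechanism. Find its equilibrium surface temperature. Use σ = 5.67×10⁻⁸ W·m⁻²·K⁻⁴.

At equilibrium, absorbed power = emitted power.
Absorbing cross-section = A = 8.100 m²; emitting surface = A = 8.100 m² (ratio 1).
(1−a)S·A_cross = εσ·A_surf·T⁴  ⇒  T⁴ = (1−a)S/(1σ).
T⁴ = 0.450·1520/(1·5.67×10⁻⁸) = 1.206×10¹⁰ K⁴.
T = (1.206×10¹⁰)^(1/4).

T ≈ 331 K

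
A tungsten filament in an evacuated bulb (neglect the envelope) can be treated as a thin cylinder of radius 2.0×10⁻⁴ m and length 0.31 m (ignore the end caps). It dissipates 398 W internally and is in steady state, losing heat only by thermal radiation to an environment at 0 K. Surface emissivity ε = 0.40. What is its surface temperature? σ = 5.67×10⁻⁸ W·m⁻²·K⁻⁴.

T ≈ 2590 K

Steady state: internal power = radiated power, P = εσA T⁴.
Radiating area A = 2πrL = 3.896×10⁻⁴ m².
T⁴ = P/(εσA) = 398/(0.40·5.67×10⁻⁸·3.896×10⁻⁴) = 4.505×10¹³ K⁴.
T = (4.505×10¹³)^(1/4).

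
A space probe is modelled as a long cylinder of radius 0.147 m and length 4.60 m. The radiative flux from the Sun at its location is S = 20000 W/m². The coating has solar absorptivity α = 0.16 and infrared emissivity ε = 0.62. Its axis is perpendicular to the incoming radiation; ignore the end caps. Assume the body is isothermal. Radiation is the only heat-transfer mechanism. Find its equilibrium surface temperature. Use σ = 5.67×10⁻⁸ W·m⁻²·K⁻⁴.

T ≈ 413 K

At equilibrium, absorbed power = emitted power.
Absorbing cross-section = 2rL = 1.352 m²; emitting surface = 2πrL = 4.249 m² (ratio π).
αS·A_cross = εσ·A_surf·T⁴  ⇒  T⁴ = αS/(ε·πσ).
T⁴ = 0.160·20000/(0.62·π·5.67×10⁻⁸) = 2.898×10¹⁰ K⁴.
T = (2.898×10¹⁰)^(1/4).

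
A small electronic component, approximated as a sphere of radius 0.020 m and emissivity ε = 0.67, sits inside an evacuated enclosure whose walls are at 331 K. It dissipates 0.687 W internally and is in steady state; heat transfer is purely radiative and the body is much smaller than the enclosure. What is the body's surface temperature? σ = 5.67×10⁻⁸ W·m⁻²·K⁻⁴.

T ≈ 353 K

For a small grey body in a large enclosure, net radiated power = εσA(T⁴ − T_w⁴).
Steady state: P = εσA(T⁴ − T_w⁴) with A = 4πr² = 0.005027 m².
T⁴ = P/(εσA) + T_w⁴ = 0.687/(0.67·5.67×10⁻⁸·0.005027) + (331)⁴
    = 3.598×10⁹ + 1.200×10¹⁰ = 1.560×10¹⁰ K⁴.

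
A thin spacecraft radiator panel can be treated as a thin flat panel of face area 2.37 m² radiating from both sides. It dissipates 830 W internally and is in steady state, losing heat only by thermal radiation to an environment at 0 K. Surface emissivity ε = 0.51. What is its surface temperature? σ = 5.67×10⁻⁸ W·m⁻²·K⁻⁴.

Steady state: internal power = radiated power, P = εσA T⁴.
Radiating area A = 2·2.37 = 4.740 m².
T⁴ = P/(εσA) = 830/(0.51·5.67×10⁻⁸·4.740) = 6.055×10⁹ K⁴.
T = (6.055×10⁹)^(1/4).

T ≈ 279 K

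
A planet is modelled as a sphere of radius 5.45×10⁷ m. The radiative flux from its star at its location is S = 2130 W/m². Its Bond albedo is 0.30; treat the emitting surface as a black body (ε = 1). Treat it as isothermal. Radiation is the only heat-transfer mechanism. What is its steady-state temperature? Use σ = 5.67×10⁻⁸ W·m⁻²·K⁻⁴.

T ≈ 285 K

At equilibrium, absorbed power = emitted power.
Absorbing cross-section = πr² = 9.331×10¹⁵ m²; emitting surface = 4πr² = 3.733×10¹⁶ m² (ratio 4).
(1−a)S·A_cross = εσ·A_surf·T⁴  ⇒  T⁴ = (1−a)S/(4σ).
T⁴ = 0.700·2130/(4·5.67×10⁻⁸) = 6.574×10⁹ K⁴.
T = (6.574×10⁹)^(1/4).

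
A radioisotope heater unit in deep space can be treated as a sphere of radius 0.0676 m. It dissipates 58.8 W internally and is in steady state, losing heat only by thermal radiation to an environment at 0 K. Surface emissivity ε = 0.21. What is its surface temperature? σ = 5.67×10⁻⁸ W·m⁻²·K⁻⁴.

T ≈ 542 K

Steady state: internal power = radiated power, P = εσA T⁴.
Radiating area A = 4πr² = 0.05743 m².
T⁴ = P/(εσA) = 58.8/(0.21·5.67×10⁻⁸·0.05743) = 8.599×10¹⁰ K⁴.
T = (8.599×10¹⁰)^(1/4).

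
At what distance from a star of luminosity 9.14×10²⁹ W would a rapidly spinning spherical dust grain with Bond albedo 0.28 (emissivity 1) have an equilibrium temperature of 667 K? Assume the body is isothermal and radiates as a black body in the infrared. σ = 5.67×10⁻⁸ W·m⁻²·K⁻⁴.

d ≈ 1.08×10¹² m

For an isothermal black-emitting sphere, (1−a)S·πr² = σ·4πr²·T⁴ ⇒ S = 4σT⁴/(1−a).
S = 4·5.67×10⁻⁸·(667)⁴/0.720 = 62350 W/m².
Flux falls as S = L/(4πd²), so d = √(L/(4πS)) = √(9.14×10²⁹/(4π·62350)).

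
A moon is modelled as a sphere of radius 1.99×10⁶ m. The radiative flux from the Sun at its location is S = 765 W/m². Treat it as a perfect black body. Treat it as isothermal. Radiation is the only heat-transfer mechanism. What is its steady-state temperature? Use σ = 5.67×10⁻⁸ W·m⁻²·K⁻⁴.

T ≈ 241 K

At equilibrium, absorbed power = emitted power.
Absorbing cross-section = πr² = 1.244×10¹³ m²; emitting surface = 4πr² = 4.976×10¹³ m² (ratio 4).
S·A_cross = εσ·A_surf·T⁴  ⇒  T⁴ = S/(4σ).
T⁴ = 1.00·765/(4·5.67×10⁻⁸) = 3.373×10⁹ K⁴.
T = (3.373×10⁹)^(1/4).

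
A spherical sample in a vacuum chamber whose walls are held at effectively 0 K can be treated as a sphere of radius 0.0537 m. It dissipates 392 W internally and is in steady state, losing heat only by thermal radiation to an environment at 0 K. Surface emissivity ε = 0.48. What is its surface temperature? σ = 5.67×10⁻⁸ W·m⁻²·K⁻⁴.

Steady state: internal power = radiated power, P = εσA T⁴.
Radiating area A = 4πr² = 0.03624 m².
T⁴ = P/(εσA) = 392/(0.48·5.67×10⁻⁸·0.03624) = 3.975×10¹¹ K⁴.
T = (3.975×10¹¹)^(1/4).

T ≈ 794 K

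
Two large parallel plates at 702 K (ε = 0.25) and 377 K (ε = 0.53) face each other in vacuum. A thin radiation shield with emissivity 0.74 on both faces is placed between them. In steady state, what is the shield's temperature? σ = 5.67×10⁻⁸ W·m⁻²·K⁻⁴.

T_s ≈ 556 K

In steady state the net flux on the hot side equals that on the cold side.
σ(T₁⁴−T_s⁴)/D₁ = σ(T_s⁴−T₂⁴)/D₂, with D₁ = 1/ε₁+1/ε_s−1 = 4.351, D₂ = 1/ε_s+1/ε₂−1 = 2.238.
Solve for T_s⁴: T_s⁴ = (D₂·T₁⁴ + D₁·T₂⁴)/(D₁+D₂) = 9.583×10¹⁰ K⁴.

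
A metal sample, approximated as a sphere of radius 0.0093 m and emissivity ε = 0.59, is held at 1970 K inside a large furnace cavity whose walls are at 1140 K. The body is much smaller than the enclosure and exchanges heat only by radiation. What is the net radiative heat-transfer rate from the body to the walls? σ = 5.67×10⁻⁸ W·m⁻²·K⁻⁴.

For a small grey body in a large enclosure: P_net = εσA(T_body⁴ − T_wall⁴).
A = 4πr² = 0.001087 m²; T_body⁴ − T_wall⁴ = 1.506×10¹³ − 1.689×10¹² = 1.337×10¹³ K⁴.
|P_net| = 0.59·5.67×10⁻⁸·0.001087·1.337×10¹³.

P_net ≈ 486 W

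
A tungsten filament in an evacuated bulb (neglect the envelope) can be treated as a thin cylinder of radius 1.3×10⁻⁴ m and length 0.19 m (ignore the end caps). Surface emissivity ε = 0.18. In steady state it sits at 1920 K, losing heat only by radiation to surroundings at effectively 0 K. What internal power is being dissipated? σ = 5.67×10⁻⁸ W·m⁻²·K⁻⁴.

P ≈ 21.5 W

Steady state: P = εσA T⁴.
A = 2πrL = 1.552×10⁻⁴ m²; T⁴ = (1920)⁴ = 1.359×10¹³ K⁴.
P = 0.18 × 5.67×10⁻⁸ × 1.552×10⁻⁴ × 1.359×10¹³.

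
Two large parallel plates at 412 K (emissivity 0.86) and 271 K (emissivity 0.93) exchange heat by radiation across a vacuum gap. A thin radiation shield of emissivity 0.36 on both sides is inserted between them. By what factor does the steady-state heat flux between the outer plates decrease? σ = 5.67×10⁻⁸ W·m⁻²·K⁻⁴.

Without shield: q₀ = σΔ(T⁴)/(1/ε₁+1/ε₂−1) with denominator 1.238.
With shield the two gaps are in series; the resistances add: (1/ε₁+1/ε_s−1)+(1/ε_s+1/ε₂−1) = 2.941+2.853 = 5.794.
Heat-flux ratio q₀/q = 5.794/1.238.

factor ≈ 4.68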